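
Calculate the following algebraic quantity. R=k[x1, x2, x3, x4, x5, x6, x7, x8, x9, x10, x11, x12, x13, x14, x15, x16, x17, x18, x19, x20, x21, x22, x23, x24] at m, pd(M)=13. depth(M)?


pd+depth=depth(R)=24
depth=24-13=11


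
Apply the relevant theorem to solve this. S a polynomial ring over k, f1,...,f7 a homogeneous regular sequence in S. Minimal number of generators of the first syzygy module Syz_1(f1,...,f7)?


Regular sequence => Koszul complex is the minimal free resolution.
Syz_1 minimally generated by Koszul relations f_i*e_j - f_j*e_i (i<j): mu(Syz_1) = beta_2 = C(m,2) = m(m-1)/2
m=7
7*6/2 = 21


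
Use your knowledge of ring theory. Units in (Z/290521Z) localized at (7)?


Local ring = Z/2401Z.
phi(2401) = 7^3*(7-1) = 2058


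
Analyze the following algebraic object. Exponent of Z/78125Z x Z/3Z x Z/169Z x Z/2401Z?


Exponent = lcm of the cyclic orders; pairwise coprime => product.
5^7*3^1*13^2*7^4=78125*3*169*2401=95102109375


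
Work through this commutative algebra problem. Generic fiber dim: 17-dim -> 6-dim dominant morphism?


dim(fiber)=dim(X)-dim(Y)=17-6=11


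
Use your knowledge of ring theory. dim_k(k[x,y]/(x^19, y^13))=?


Basis: x^i*y^j, i<19, j<13
19*13=247


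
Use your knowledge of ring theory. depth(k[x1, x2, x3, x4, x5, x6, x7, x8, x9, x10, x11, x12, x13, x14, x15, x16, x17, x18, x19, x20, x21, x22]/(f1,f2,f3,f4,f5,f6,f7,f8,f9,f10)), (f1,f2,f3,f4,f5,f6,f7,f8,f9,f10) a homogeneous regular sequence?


depth(R)=22
depth(R/I)=22-10=12


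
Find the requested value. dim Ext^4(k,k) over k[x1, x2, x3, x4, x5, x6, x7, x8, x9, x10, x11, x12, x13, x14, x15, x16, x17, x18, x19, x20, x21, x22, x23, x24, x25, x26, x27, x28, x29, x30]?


C(n,i)=C(30,4)=27405


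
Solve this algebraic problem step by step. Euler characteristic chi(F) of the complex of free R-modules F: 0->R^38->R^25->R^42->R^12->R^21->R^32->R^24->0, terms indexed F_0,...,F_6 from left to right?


chi = sum (-1)^i * rank:
(-1)^0*38=38
(-1)^1*25=-25
(-1)^2*42=42
(-1)^3*12=-12
(-1)^4*21=21
(-1)^5*32=-32
(-1)^6*24=24
chi=56


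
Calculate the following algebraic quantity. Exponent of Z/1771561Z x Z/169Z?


Exponent = lcm of the cyclic orders; pairwise coprime => product.
11^6*13^2=1771561*169=299393809


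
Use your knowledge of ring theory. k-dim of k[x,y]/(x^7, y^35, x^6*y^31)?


k[x,y]/I, I = (x^7, y^35, x^6*y^31)
Rect: 7x35=245. Corner: (7-6)x(35-31)=4.
dim = 245-4 = 241


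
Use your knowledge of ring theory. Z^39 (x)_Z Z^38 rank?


rank(M(x)N) = rank(M)*rank(N)
39*38 = 1482


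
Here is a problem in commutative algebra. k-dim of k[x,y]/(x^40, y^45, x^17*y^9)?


k[x,y]/I, I = (x^40, y^45, x^17*y^9)
Rect: 40x45=1800. Corner: (40-17)x(45-9)=828.
dim = 1800-828 = 972


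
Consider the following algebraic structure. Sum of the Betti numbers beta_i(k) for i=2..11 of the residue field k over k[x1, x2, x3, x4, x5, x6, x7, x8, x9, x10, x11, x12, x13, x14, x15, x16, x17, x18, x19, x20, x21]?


Koszul resolution: beta_i(k)=C(n,i), n=21
C(21,2)=210, C(21,3)=1330, C(21,4)=5985, C(21,5)=20349, C(21,6)=54264, C(21,7)=116280, C(21,8)=203490, C(21,9)=293930, C(21,10)=352716, C(21,11)=352716
Sum=1401270


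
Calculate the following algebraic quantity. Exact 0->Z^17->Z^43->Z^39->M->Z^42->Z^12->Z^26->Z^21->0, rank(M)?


Alt sum=0:
(-1)^0*17 + (-1)^1*43 + (-1)^2*39 + (-1)^3*? + (-1)^4*42 + (-1)^5*12 + (-1)^6*26 + (-1)^7*21=0
rank(M)=48


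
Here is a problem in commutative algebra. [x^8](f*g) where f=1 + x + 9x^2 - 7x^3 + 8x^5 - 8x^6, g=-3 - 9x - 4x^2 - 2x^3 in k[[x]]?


[x^8] = sum a_i*b_j, i+j=8
  8*-2=-16
  -8*-4=32
Sum=16


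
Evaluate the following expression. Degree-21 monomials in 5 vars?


C(d+n-1,n-1)=C(25,4)=12650


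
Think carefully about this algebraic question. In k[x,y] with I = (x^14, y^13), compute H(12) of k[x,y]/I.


k[x,y], I = (x^14, y^13), d = 12
Need i < 14 and d-i < 13.
Range: 0 <= i <= 12.
H(12) = 13


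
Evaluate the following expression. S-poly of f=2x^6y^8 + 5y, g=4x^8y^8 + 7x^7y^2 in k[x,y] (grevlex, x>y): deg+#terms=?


LT(f)=2x^6y^8, LT(g)=4x^8y^8
lcm(LM)=x^8y^8
S(f,g) (scaled by 8 to clear denominators) = 4x^2*f - 2*g = -14x^7y^2 + 20x^2y
2 terms, deg 9.
9+2=11


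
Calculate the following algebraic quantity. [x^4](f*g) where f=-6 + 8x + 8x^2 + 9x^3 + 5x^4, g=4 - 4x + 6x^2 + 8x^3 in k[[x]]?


[x^4] = sum a_i*b_j, i+j=4
  8*8=64
  8*6=48
  9*-4=-36
  5*4=20
Sum=96


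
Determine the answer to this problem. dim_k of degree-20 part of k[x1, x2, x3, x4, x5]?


C(d+n-1,n-1)=C(24,4)=10626


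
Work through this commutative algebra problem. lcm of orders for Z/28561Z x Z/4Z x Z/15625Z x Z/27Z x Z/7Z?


Exponent = lcm of the cyclic orders; pairwise coprime => product.
13^4*2^2*5^6*3^3*7^1=28561*4*15625*27*7=337376812500


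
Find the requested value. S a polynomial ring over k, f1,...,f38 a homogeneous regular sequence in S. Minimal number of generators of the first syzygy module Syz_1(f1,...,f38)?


Regular sequence => Koszul complex is the minimal free resolution.
Syz_1 minimally generated by Koszul relations f_i*e_j - f_j*e_i (i<j): mu(Syz_1) = beta_2 = C(m,2) = m(m-1)/2
m=38
38*37/2 = 703


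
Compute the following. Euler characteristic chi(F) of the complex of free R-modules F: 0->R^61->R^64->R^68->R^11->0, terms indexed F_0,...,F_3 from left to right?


chi = sum (-1)^i * rank:
(-1)^0*61=61
(-1)^1*64=-64
(-1)^2*68=68
(-1)^3*11=-11
chi=54


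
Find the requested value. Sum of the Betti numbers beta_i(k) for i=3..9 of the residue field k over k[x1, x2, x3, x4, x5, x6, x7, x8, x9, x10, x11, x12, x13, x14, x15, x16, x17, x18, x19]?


Koszul resolution: beta_i(k)=C(n,i), n=19
C(19,3)=969, C(19,4)=3876, C(19,5)=11628, C(19,6)=27132, C(19,7)=50388, C(19,8)=75582, C(19,9)=92378
Sum=261953


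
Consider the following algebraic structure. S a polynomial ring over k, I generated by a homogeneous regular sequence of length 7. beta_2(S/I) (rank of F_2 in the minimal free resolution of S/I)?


Regular sequence => Koszul complex is the minimal free resolution.
Syz_1 minimally generated by Koszul relations f_i*e_j - f_j*e_i (i<j): mu(Syz_1) = beta_2 = C(m,2) = m(m-1)/2
m=7
7*6/2 = 21


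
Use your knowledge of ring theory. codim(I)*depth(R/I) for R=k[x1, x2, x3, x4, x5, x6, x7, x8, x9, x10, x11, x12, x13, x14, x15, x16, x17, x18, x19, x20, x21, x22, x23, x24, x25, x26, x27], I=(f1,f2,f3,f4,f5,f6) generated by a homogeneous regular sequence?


codim=6, depth=dim(R/I)=27-6=21
Product=6*21=126


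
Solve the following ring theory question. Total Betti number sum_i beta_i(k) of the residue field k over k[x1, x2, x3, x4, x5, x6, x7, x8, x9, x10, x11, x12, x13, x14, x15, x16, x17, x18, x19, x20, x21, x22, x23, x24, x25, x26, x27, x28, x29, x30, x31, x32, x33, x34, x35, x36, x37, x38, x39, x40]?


Koszul resolution: beta_i(k)=C(n,i), n=40
sum_i C(40,i) = 2^40 = 1099511627776


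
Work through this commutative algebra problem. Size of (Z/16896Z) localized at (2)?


2-primary part: 16896=2^9*33
Size=2^9=512


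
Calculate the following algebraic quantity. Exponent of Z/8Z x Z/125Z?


Exponent = lcm of the cyclic orders; pairwise coprime => product.
2^3*5^3=8*125=1000


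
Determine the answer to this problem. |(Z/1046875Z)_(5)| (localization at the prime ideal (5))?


5-primary part: 1046875=5^6*67
Size=5^6=15625


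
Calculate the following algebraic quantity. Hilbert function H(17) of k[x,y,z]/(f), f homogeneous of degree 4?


C(19,2)-C(15,2)=171-105=66


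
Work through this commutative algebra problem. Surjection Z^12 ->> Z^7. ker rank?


rank(ker) = 12-7 = 5


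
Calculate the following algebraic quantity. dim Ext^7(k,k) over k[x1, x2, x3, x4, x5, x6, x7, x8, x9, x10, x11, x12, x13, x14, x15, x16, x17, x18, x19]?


C(n,i)=C(19,7)=50388


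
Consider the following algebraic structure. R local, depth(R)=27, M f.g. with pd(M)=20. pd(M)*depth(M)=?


pd+depth=27
depth=27-20=7
pd*depth=20*7=140


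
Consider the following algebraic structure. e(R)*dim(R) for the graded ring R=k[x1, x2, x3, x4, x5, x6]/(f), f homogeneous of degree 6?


e(R)=deg(f)=6, dim(R)=6-1=5
e*dim=6*5=30


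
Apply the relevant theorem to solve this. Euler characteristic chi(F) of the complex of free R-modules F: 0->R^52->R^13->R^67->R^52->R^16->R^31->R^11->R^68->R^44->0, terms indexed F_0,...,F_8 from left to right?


chi = sum (-1)^i * rank:
(-1)^0*52=52
(-1)^1*13=-13
(-1)^2*67=67
(-1)^3*52=-52
(-1)^4*16=16
(-1)^5*31=-31
(-1)^6*11=11
(-1)^7*68=-68
(-1)^8*44=44
chi=26


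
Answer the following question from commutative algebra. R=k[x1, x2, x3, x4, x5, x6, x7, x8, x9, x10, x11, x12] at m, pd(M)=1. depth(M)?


pd+depth=depth(R)=12
depth=12-1=11


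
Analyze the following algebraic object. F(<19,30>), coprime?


gcd(19,30)=1 => F=ab-a-b=19*30-19-30=570-49=521


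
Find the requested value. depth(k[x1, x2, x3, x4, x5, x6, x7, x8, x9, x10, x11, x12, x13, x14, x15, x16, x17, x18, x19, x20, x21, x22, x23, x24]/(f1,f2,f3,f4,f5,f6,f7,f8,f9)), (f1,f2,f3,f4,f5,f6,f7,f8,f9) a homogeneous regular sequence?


depth(R)=24
depth(R/I)=24-9=15


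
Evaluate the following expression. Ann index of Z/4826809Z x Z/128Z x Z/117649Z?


Exponent = lcm of the cyclic orders; pairwise coprime => product.
13^6*2^7*7^6=4826809*128*117649=72687264261248


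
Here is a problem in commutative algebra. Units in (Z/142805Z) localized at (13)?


Local ring = Z/28561Z.
phi(28561) = 13^3*(13-1) = 26364


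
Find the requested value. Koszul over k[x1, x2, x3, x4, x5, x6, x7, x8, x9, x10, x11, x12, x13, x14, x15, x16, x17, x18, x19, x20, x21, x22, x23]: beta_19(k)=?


C(n,i)=C(23,19)=8855


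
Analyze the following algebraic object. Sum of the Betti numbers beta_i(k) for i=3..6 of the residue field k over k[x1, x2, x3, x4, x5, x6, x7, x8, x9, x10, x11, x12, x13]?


Koszul resolution: beta_i(k)=C(n,i), n=13
C(13,3)=286, C(13,4)=715, C(13,5)=1287, C(13,6)=1716
Sum=4004


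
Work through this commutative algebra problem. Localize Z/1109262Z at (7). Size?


7-primary part: 1109262=7^5*66
Size=7^5=16807


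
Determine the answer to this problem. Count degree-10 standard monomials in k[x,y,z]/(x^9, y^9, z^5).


Need i<9, j<9, k<5 with i+j+k=10.
For each i, j ranges over max(0,10-i-4)..min(8,10-i):
  i=0: j in [6,8] -> 3
  i=1: j in [5,8] -> 4
  i=2: j in [4,8] -> 5
  i=3: j in [3,7] -> 5
  i=4: j in [2,6] -> 5
  i=5: j in [1,5] -> 5
  i=6: j in [0,4] -> 5
  i=7: j in [0,3] -> 4
  i=8: j in [0,2] -> 3
H(10) = 3+4+5+5+5+5+5+4+3 = 39


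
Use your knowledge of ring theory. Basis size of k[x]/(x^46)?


Basis: 1,x,...,x^45
dim=46


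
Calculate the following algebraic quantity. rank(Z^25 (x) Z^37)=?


rank(M(x)N) = rank(M)*rank(N)
25*37 = 925


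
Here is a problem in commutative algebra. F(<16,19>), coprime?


gcd(16,19)=1 => F=ab-a-b=16*19-16-19=304-35=269


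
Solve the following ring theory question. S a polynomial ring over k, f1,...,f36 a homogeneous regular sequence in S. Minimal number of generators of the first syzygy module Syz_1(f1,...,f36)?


Regular sequence => Koszul complex is the minimal free resolution.
Syz_1 minimally generated by Koszul relations f_i*e_j - f_j*e_i (i<j): mu(Syz_1) = beta_2 = C(m,2) = m(m-1)/2
m=36
36*35/2 = 630


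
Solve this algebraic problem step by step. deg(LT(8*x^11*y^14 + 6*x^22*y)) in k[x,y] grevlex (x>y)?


LT: 8*x^11*y^14
deg_x=11, deg_y=14
Total=11+14=25


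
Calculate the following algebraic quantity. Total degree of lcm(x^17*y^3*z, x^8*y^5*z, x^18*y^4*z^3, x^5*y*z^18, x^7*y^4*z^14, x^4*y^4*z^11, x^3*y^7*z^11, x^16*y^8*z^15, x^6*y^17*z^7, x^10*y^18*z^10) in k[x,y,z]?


lcm = componentwise max:
x: max(17,8,18,5,7,4,3,16,6,10)=18
y: max(3,5,4,1,4,4,7,8,17,18)=18
z: max(1,1,3,18,14,11,11,15,7,10)=18
Total=18+18+18=54


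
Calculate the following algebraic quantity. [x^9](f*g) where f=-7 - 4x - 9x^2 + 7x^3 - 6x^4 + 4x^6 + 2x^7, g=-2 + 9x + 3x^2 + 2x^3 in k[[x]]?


[x^9] = sum a_i*b_j, i+j=9
  4*2=8
  2*3=6
Sum=14


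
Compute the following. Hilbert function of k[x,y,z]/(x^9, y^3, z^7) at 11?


Need i<9, j<3, k<7 with i+j+k=11.
For each i, j ranges over max(0,11-i-6)..min(2,11-i):
  i=0: j in [5,2] -> 0
  i=1: j in [4,2] -> 0
  i=2: j in [3,2] -> 0
  i=3: j in [2,2] -> 1
  i=4: j in [1,2] -> 2
  i=5: j in [0,2] -> 3
  i=6: j in [0,2] -> 3
  i=7: j in [0,2] -> 3
  i=8: j in [0,2] -> 3
H(11) = 0+0+0+1+2+3+3+3+3 = 15


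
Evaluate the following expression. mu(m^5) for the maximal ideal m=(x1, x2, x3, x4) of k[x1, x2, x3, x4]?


Graded Nakayama: mu(m^d) = dim_k (m^d/m^(d+1)) = #degree-5 monomials in 4 vars
C(n+d-1,d)=C(8,5)=56


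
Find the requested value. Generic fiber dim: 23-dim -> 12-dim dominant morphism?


dim(fiber)=dim(X)-dim(Y)=23-12=11


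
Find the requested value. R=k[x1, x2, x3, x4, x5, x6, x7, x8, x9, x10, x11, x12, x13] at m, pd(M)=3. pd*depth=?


pd+depth=13
depth=13-3=10
pd*depth=3*10=30


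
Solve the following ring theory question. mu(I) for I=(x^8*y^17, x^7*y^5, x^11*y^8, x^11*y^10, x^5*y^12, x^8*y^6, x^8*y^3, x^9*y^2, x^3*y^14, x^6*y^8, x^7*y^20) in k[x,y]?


Remove redundant (divisible by others).
x^8*y^6 redundant.
x^8*y^17 redundant.
x^11*y^8 redundant.
x^7*y^20 redundant.
x^11*y^10 redundant.
Min: x^9*y^2, x^8*y^3, x^7*y^5, x^6*y^8, x^5*y^12, x^3*y^14
Count=6


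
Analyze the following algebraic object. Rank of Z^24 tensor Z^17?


rank(M(x)N) = rank(M)*rank(N)
24*17 = 408


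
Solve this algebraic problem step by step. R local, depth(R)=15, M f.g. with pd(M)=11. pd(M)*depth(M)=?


pd+depth=15
depth=15-11=4
pd*depth=11*4=44


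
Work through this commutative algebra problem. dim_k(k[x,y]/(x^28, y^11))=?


Basis: x^i*y^j, i<28, j<11
28*11=308


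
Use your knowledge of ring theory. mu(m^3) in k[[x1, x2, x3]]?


C(n+d-1,d)=C(5,3)=10


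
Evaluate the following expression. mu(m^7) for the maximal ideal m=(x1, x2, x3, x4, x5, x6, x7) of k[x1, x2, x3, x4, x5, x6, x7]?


Graded Nakayama: mu(m^d) = dim_k (m^d/m^(d+1)) = #degree-7 monomials in 7 vars
C(n+d-1,d)=C(13,7)=1716


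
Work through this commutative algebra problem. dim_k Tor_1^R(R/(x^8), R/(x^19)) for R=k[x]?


Tor_1(R/I,R/J)=(I cap J)/IJ=(x^19)/(x^27)
dim=27-19=min(8,19)=8


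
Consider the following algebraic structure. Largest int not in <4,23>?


gcd(4,23)=1 => F=ab-a-b=4*23-4-23=92-27=65


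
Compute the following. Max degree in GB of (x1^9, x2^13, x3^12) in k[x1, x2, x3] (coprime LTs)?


Pure powers, coprime LTs => already GB.
Degrees: 9, 13, 12
Max=13


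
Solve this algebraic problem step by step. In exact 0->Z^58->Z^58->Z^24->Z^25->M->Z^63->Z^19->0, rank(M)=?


Alt sum=0:
(-1)^0*58 + (-1)^1*58 + (-1)^2*24 + (-1)^3*25 + (-1)^4*? + (-1)^5*63 + (-1)^6*19=0
rank(M)=45


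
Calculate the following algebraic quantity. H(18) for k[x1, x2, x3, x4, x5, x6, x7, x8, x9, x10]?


C(d+n-1,n-1)=C(27,9)=4686825


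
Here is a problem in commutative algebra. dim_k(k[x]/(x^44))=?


Basis: 1,x,...,x^43
dim=44


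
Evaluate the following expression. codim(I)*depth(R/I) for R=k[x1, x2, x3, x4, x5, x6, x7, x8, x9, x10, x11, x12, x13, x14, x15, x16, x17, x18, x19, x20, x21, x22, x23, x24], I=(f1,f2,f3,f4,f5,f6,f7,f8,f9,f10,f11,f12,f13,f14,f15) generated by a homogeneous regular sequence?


codim=15, depth=dim(R/I)=24-15=9
Product=15*9=135


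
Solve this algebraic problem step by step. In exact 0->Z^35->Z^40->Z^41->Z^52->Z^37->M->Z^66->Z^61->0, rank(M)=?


Alt sum=0:
(-1)^0*35 + (-1)^1*40 + (-1)^2*41 + (-1)^3*52 + (-1)^4*37 + (-1)^5*? + (-1)^6*66 + (-1)^7*61=0
rank(M)=26


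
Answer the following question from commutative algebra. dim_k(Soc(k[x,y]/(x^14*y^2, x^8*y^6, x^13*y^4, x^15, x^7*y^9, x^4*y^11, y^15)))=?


Socle = ann(m) = span of standard monomials u with x*u, y*u in I (staircase corners).
Minimal generators: x^15, x^14*y^2, x^13*y^4, x^8*y^6, x^7*y^9, x^4*y^11, y^15
Corners: x^3y^14, x^6y^10, x^7y^8, x^12y^5, x^13y^3, x^14y
Socle dim=6


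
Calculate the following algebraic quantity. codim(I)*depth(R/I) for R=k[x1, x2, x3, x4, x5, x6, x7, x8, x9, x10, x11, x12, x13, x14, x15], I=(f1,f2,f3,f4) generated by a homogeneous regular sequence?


codim=4, depth=dim(R/I)=15-4=11
Product=4*11=44


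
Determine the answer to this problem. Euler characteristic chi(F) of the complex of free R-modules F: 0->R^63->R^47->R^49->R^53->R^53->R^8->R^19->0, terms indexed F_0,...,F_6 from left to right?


chi = sum (-1)^i * rank:
(-1)^0*63=63
(-1)^1*47=-47
(-1)^2*49=49
(-1)^3*53=-53
(-1)^4*53=53
(-1)^5*8=-8
(-1)^6*19=19
chi=76


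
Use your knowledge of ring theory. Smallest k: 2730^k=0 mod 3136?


2730^k mod 3136:
k=1: 2730
k=2: 1764
k=3: 1960
k=4: 784
k=5: 1568
k=6: 0
First zero at k = 6


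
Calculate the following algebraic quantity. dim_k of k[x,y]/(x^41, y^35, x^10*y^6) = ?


k[x,y]/I, I = (x^41, y^35, x^10*y^6)
Rect: 41x35=1435. Corner: (41-10)x(35-6)=899.
dim = 1435-899 = 536


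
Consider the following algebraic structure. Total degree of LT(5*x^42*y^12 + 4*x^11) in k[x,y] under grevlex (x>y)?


LT: 5*x^42*y^12
deg_x=42, deg_y=12
Total=42+12=54


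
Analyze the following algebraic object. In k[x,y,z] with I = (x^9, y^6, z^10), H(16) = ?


Need i<9, j<6, k<10 with i+j+k=16.
For each i, j ranges over max(0,16-i-9)..min(5,16-i):
  i=0: j in [7,5] -> 0
  i=1: j in [6,5] -> 0
  i=2: j in [5,5] -> 1
  i=3: j in [4,5] -> 2
  i=4: j in [3,5] -> 3
  i=5: j in [2,5] -> 4
  i=6: j in [1,5] -> 5
  i=7: j in [0,5] -> 6
  i=8: j in [0,5] -> 6
H(16) = 0+0+1+2+3+4+5+6+6 = 27


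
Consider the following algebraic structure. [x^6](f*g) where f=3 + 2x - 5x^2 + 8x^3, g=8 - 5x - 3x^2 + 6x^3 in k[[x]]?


[x^6] = sum a_i*b_j, i+j=6
  8*6=48
Sum=48


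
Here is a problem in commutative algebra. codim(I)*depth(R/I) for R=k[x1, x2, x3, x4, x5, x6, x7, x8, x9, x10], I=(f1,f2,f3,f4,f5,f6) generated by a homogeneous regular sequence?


codim=6, depth=dim(R/I)=10-6=4
Product=6*4=24


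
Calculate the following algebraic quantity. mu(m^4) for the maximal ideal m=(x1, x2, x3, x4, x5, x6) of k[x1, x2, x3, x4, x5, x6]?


Graded Nakayama: mu(m^d) = dim_k (m^d/m^(d+1)) = #degree-4 monomials in 6 vars
C(n+d-1,d)=C(9,4)=126


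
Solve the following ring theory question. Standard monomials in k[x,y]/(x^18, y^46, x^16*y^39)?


k[x,y]/I, I = (x^18, y^46, x^16*y^39)
Rect: 18x46=828. Corner: (18-16)x(46-39)=14.
dim = 828-14 = 814


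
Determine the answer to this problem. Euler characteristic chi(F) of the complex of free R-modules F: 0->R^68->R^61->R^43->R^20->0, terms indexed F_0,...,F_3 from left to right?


chi = sum (-1)^i * rank:
(-1)^0*68=68
(-1)^1*61=-61
(-1)^2*43=43
(-1)^3*20=-20
chi=30


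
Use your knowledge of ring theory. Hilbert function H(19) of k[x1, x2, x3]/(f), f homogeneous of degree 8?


C(21,2)-C(13,2)=210-78=132


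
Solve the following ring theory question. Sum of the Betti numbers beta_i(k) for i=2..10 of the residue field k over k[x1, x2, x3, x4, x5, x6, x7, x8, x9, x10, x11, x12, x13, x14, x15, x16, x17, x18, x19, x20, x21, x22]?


Koszul resolution: beta_i(k)=C(n,i), n=22
C(22,2)=231, C(22,3)=1540, C(22,4)=7315, C(22,5)=26334, C(22,6)=74613, C(22,7)=170544, C(22,8)=319770, C(22,9)=497420, C(22,10)=646646
Sum=1744413


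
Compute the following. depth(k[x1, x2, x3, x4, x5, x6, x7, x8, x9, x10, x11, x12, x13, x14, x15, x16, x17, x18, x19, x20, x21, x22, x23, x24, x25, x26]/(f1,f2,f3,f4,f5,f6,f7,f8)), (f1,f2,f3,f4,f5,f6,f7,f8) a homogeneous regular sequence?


depth(R)=26
depth(R/I)=26-8=18


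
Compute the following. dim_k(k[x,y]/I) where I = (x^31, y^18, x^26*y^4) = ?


k[x,y]/I, I = (x^31, y^18, x^26*y^4)
Rect: 31x18=558. Corner: (31-26)x(18-4)=70.
dim = 558-70 = 488


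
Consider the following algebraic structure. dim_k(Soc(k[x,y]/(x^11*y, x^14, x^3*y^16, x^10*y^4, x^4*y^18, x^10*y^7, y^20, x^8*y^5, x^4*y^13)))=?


Socle = ann(m) = span of standard monomials u with x*u, y*u in I (staircase corners).
Redundant generators: x^10*y^7, x^4*y^18
Minimal generators: x^14, x^11*y, x^10*y^4, x^8*y^5, x^4*y^13, x^3*y^16, y^20
Corners: x^2y^19, x^3y^15, x^7y^12, x^9y^4, x^10y^3, x^13
Socle dim=6


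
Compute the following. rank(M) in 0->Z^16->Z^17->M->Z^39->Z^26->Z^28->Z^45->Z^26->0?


Alt sum=0:
(-1)^0*16 + (-1)^1*17 + (-1)^2*? + (-1)^3*39 + (-1)^4*26 + (-1)^5*28 + (-1)^6*45 + (-1)^7*26=0
rank(M)=23


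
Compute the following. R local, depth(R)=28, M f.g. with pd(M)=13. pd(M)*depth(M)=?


pd+depth=28
depth=28-13=15
pd*depth=13*15=195


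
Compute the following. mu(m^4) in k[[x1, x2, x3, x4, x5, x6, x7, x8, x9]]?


C(n+d-1,d)=C(12,4)=495


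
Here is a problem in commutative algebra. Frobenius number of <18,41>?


gcd(18,41)=1 => F=ab-a-b=18*41-18-41=738-59=679


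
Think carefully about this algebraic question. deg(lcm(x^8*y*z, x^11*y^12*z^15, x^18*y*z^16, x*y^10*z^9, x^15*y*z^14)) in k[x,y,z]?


lcm = componentwise max:
x: max(8,11,18,1,15)=18
y: max(1,12,1,10,1)=12
z: max(1,15,16,9,14)=16
Total=18+12+16=46


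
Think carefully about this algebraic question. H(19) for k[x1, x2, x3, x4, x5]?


C(d+n-1,n-1)=C(23,4)=8855


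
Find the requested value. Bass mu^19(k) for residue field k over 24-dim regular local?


C(n,i)=C(24,19)=42504


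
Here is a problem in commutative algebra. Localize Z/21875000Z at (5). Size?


5-primary part: 21875000=5^8*56
Size=5^8=390625


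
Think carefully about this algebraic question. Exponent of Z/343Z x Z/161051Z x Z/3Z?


Exponent = lcm of the cyclic orders; pairwise coprime => product.
7^3*11^5*3^1=343*161051*3=165721479


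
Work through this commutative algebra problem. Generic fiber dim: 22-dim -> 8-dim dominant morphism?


dim(fiber)=dim(X)-dim(Y)=22-8=14


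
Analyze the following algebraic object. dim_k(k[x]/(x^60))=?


Basis: 1,x,...,x^59
dim=60


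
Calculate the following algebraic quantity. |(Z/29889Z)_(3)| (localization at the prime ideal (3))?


3-primary part: 29889=3^6*41
Size=3^6=729


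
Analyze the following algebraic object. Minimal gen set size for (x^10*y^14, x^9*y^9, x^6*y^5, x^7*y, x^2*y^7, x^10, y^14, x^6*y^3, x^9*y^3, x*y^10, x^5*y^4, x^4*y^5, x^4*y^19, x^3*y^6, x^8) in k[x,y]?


Remove redundant (divisible by others).
x^6*y^5 redundant.
x^10*y^14 redundant.
x^10 redundant.
x^4*y^19 redundant.
x^9*y^3 redundant.
x^9*y^9 redundant.
Min: x^8, x^7*y, x^6*y^3, x^5*y^4, x^4*y^5, x^3*y^6, x^2*y^7, x*y^10, y^14
Count=9


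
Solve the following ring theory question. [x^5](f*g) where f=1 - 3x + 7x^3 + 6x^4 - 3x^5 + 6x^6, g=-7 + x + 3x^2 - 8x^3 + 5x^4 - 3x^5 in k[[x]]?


[x^5] = sum a_i*b_j, i+j=5
  1*-3=-3
  -3*5=-15
  7*3=21
  6*1=6
  -3*-7=21
Sum=30


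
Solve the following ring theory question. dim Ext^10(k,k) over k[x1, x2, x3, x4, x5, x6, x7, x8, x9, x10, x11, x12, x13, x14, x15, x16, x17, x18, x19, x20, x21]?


C(n,i)=C(21,10)=352716


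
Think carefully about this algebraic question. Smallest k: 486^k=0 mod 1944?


486^k mod 1944:
k=1: 486
k=2: 972
k=3: 0
First zero at k = 3


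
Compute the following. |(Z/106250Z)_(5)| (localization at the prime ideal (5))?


5-primary part: 106250=5^5*34
Size=5^5=3125


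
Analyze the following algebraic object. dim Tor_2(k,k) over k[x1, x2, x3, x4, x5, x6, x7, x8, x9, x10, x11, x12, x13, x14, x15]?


Koszul: C(n,i)=C(15,2)=105


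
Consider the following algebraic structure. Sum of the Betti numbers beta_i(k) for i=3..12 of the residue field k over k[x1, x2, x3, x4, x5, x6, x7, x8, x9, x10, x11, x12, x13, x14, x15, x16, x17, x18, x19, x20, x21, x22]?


Koszul resolution: beta_i(k)=C(n,i), n=22
C(22,3)=1540, C(22,4)=7315, C(22,5)=26334, C(22,6)=74613, C(22,7)=170544, C(22,8)=319770, C(22,9)=497420, C(22,10)=646646, C(22,11)=705432, C(22,12)=646646
Sum=3096260


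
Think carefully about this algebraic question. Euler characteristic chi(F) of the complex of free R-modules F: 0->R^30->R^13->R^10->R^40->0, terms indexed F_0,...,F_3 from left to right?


chi = sum (-1)^i * rank:
(-1)^0*30=30
(-1)^1*13=-13
(-1)^2*10=10
(-1)^3*40=-40
chi=-13


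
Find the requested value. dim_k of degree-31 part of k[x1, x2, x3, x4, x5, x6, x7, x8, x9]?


C(d+n-1,n-1)=C(39,8)=61523748


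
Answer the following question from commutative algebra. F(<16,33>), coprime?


gcd(16,33)=1 => F=ab-a-b=16*33-16-33=528-49=479


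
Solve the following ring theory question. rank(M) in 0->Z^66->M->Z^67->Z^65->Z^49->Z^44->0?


Alt sum=0:
(-1)^0*66 + (-1)^1*? + (-1)^2*67 + (-1)^3*65 + (-1)^4*49 + (-1)^5*44=0
rank(M)=73


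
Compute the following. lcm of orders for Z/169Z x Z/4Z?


Exponent = lcm of the cyclic orders; pairwise coprime => product.
13^2*2^2=169*4=676


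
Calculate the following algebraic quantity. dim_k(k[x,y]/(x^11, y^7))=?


Basis: x^i*y^j, i<11, j<7
11*7=77


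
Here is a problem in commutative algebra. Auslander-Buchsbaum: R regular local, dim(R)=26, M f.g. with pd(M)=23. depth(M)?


pd+depth=depth(R)=26
depth=26-23=3


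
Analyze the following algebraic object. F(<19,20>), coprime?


gcd(19,20)=1 => F=ab-a-b=19*20-19-20=380-39=341


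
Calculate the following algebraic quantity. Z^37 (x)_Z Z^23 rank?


rank(M(x)N) = rank(M)*rank(N)
37*23 = 851


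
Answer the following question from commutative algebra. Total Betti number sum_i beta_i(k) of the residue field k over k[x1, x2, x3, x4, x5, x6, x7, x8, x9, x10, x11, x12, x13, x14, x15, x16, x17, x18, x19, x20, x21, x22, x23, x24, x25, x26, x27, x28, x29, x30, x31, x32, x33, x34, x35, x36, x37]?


Koszul resolution: beta_i(k)=C(n,i), n=37
sum_i C(37,i) = 2^37 = 137438953472


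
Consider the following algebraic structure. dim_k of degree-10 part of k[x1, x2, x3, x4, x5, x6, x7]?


C(d+n-1,n-1)=C(16,6)=8008


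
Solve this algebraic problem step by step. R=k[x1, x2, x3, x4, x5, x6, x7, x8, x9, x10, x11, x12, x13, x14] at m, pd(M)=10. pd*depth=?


pd+depth=14
depth=14-10=4
pd*depth=10*4=40


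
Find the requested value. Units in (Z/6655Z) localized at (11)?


Local ring = Z/1331Z.
phi(1331) = 11^2*(11-1) = 1210


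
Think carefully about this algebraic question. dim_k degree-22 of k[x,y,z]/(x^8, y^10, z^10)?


Need i<8, j<10, k<10 with i+j+k=22.
For each i, j ranges over max(0,22-i-9)..min(9,22-i):
  i=0: j in [13,9] -> 0
  i=1: j in [12,9] -> 0
  i=2: j in [11,9] -> 0
  i=3: j in [10,9] -> 0
  i=4: j in [9,9] -> 1
  i=5: j in [8,9] -> 2
  i=6: j in [7,9] -> 3
  i=7: j in [6,9] -> 4
H(22) = 0+0+0+0+1+2+3+4 = 10


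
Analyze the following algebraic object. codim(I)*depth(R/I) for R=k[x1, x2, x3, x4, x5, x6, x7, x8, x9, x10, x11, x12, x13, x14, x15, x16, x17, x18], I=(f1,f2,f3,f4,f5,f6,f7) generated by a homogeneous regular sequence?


codim=7, depth=dim(R/I)=18-7=11
Product=7*11=77


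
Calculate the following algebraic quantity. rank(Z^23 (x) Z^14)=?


rank(M(x)N) = rank(M)*rank(N)
23*14 = 322


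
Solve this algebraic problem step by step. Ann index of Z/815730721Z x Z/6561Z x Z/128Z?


Exponent = lcm of the cyclic orders; pairwise coprime => product.
13^8*3^8*2^7=815730721*6561*128=685057185341568


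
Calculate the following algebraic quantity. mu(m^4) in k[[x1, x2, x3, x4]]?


C(n+d-1,d)=C(7,4)=35


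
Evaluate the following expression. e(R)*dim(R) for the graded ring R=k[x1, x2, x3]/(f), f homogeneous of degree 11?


e(R)=deg(f)=11, dim(R)=3-1=2
e*dim=11*2=22


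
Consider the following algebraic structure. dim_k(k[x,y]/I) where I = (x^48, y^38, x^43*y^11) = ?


k[x,y]/I, I = (x^48, y^38, x^43*y^11)
Rect: 48x38=1824. Corner: (48-43)x(38-11)=135.
dim = 1824-135 = 1689


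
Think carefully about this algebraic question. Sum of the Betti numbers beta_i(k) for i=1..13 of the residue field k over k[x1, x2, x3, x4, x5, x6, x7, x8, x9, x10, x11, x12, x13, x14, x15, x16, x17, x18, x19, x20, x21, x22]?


Koszul resolution: beta_i(k)=C(n,i), n=22
C(22,1)=22, C(22,2)=231, C(22,3)=1540, C(22,4)=7315, C(22,5)=26334, C(22,6)=74613, C(22,7)=170544, C(22,8)=319770, C(22,9)=497420, C(22,10)=646646, C(22,11)=705432, C(22,12)=646646, C(22,13)=497420
Sum=3593933


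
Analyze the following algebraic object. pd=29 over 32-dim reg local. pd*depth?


pd+depth=32
depth=32-29=3
pd*depth=29*3=87


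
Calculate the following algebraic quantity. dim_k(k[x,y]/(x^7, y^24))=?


Basis: x^i*y^j, i<7, j<24
7*24=168


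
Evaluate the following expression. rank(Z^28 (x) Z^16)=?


rank(M(x)N) = rank(M)*rank(N)
28*16 = 448


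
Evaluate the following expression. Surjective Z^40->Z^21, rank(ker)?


rank(ker) = 40-21 = 19


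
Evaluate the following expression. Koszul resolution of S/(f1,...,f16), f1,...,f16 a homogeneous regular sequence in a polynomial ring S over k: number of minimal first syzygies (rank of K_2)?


Regular sequence => Koszul complex is the minimal free resolution.
Syz_1 minimally generated by Koszul relations f_i*e_j - f_j*e_i (i<j): mu(Syz_1) = beta_2 = C(m,2) = m(m-1)/2
m=16
16*15/2 = 120


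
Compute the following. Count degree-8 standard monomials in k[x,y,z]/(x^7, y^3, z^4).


Need i<7, j<3, k<4 with i+j+k=8.
For each i, j ranges over max(0,8-i-3)..min(2,8-i):
  i=0: j in [5,2] -> 0
  i=1: j in [4,2] -> 0
  i=2: j in [3,2] -> 0
  i=3: j in [2,2] -> 1
  i=4: j in [1,2] -> 2
  i=5: j in [0,2] -> 3
  i=6: j in [0,2] -> 3
H(8) = 0+0+0+1+2+3+3 = 9


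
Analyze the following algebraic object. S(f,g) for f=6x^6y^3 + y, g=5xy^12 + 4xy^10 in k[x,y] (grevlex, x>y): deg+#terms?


LT(f)=6x^6y^3, LT(g)=5xy^12
lcm(LM)=x^6y^12
S(f,g) (scaled by 30 to clear denominators) = 5y^9*f - 6x^5*g = -24x^6y^10 + 5y^10
2 terms, deg 16.
16+2=18


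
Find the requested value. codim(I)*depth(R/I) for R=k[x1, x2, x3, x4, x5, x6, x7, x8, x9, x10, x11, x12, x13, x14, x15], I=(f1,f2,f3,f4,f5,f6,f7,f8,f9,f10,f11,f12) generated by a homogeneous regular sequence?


codim=12, depth=dim(R/I)=15-12=3
Product=12*3=36


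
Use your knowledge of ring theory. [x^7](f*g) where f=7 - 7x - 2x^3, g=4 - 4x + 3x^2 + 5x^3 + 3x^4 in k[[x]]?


[x^7] = sum a_i*b_j, i+j=7
  -2*3=-6
Sum=-6


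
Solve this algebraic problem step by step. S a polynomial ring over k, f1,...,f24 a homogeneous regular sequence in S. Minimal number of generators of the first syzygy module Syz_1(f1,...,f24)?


Regular sequence => Koszul complex is the minimal free resolution.
Syz_1 minimally generated by Koszul relations f_i*e_j - f_j*e_i (i<j): mu(Syz_1) = beta_2 = C(m,2) = m(m-1)/2
m=24
24*23/2 = 276


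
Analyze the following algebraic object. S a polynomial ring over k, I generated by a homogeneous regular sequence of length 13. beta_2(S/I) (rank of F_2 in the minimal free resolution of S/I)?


Regular sequence => Koszul complex is the minimal free resolution.
Syz_1 minimally generated by Koszul relations f_i*e_j - f_j*e_i (i<j): mu(Syz_1) = beta_2 = C(m,2) = m(m-1)/2
m=13
13*12/2 = 78


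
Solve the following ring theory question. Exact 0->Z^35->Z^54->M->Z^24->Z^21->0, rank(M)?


Alt sum=0:
(-1)^0*35 + (-1)^1*54 + (-1)^2*? + (-1)^3*24 + (-1)^4*21=0
rank(M)=22


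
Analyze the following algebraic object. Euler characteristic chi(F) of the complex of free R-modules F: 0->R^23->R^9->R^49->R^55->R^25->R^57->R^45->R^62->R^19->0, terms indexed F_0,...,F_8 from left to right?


chi = sum (-1)^i * rank:
(-1)^0*23=23
(-1)^1*9=-9
(-1)^2*49=49
(-1)^3*55=-55
(-1)^4*25=25
(-1)^5*57=-57
(-1)^6*45=45
(-1)^7*62=-62
(-1)^8*19=19
chi=-22


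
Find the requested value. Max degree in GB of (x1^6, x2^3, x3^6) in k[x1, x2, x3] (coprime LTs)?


Pure powers, coprime LTs => already GB.
Degrees: 6, 3, 6
Max=6


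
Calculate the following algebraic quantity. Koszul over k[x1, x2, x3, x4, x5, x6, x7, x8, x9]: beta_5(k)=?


C(n,i)=C(9,5)=126


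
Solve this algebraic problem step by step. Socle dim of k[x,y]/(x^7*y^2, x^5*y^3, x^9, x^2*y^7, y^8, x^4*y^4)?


Socle = ann(m) = span of standard monomials u with x*u, y*u in I (staircase corners).
Minimal generators: x^9, x^7*y^2, x^5*y^3, x^4*y^4, x^2*y^7, y^8
Corners: xy^7, x^3y^6, x^4y^3, x^6y^2, x^8y
Socle dim=5


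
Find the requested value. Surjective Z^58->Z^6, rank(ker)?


rank(ker) = 58-6 = 52


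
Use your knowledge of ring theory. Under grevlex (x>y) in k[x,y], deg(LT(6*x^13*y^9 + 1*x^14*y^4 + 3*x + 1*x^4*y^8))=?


LT: 6*x^13*y^9
deg_x=13, deg_y=9
Total=13+9=22


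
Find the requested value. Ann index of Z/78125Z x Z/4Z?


Exponent = lcm of the cyclic orders; pairwise coprime => product.
5^7*2^2=78125*4=312500


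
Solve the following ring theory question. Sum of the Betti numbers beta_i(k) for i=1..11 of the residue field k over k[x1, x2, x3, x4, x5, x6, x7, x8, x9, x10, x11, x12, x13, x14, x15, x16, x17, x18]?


Koszul resolution: beta_i(k)=C(n,i), n=18
C(18,1)=18, C(18,2)=153, C(18,3)=816, C(18,4)=3060, C(18,5)=8568, C(18,6)=18564, C(18,7)=31824, C(18,8)=43758, C(18,9)=48620, C(18,10)=43758, C(18,11)=31824
Sum=230963


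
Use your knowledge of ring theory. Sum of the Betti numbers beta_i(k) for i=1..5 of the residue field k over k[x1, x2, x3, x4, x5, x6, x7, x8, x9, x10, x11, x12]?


Koszul resolution: beta_i(k)=C(n,i), n=12
C(12,1)=12, C(12,2)=66, C(12,3)=220, C(12,4)=495, C(12,5)=792
Sum=1585


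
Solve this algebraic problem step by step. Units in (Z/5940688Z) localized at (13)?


Local ring = Z/371293Z.
phi(371293) = 13^4*(13-1) = 342732


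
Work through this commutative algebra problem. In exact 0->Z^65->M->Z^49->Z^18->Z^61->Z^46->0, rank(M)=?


Alt sum=0:
(-1)^0*65 + (-1)^1*? + (-1)^2*49 + (-1)^3*18 + (-1)^4*61 + (-1)^5*46=0
rank(M)=111


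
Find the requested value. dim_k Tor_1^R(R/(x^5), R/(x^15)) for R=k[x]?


Tor_1(R/I,R/J)=(I cap J)/IJ=(x^15)/(x^20)
dim=20-15=min(5,15)=5


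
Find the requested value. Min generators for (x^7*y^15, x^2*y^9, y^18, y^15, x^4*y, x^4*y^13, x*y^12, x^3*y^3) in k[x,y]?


Remove redundant (divisible by others).
x^7*y^15 redundant.
x^4*y^13 redundant.
y^18 redundant.
Min: x^4*y, x^3*y^3, x^2*y^9, x*y^12, y^15
Count=5


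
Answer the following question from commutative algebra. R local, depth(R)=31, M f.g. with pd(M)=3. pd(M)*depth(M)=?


pd+depth=31
depth=31-3=28
pd*depth=3*28=84


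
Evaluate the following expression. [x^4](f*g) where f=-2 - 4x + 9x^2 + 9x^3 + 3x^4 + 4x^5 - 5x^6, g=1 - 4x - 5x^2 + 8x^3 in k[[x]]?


[x^4] = sum a_i*b_j, i+j=4
  -4*8=-32
  9*-5=-45
  9*-4=-36
  3*1=3
Sum=-110


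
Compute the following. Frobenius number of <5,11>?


gcd(5,11)=1 => F=ab-a-b=5*11-5-11=55-16=39


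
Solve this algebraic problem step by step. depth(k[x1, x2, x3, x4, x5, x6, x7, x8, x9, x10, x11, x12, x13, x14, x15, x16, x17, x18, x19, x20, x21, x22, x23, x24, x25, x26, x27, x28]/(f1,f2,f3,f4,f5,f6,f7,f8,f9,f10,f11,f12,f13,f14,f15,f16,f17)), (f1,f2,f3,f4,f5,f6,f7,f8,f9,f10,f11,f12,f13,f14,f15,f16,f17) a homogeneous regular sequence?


depth(R)=28
depth(R/I)=28-17=11


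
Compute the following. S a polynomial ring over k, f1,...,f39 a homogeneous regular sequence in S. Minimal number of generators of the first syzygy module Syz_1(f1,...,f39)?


Regular sequence => Koszul complex is the minimal free resolution.
Syz_1 minimally generated by Koszul relations f_i*e_j - f_j*e_i (i<j): mu(Syz_1) = beta_2 = C(m,2) = m(m-1)/2
m=39
39*38/2 = 741


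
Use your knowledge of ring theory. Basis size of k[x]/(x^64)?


Basis: 1,x,...,x^63
dim=64


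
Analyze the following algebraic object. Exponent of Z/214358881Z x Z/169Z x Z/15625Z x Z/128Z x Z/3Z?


Exponent = lcm of the cyclic orders; pairwise coprime => product.
11^8*13^2*5^6*2^7*3^1=214358881*169*15625*128*3=217359905334000000


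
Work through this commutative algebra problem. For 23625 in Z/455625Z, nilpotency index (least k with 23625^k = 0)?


23625^k mod 455625:
k=1: 23625
k=2: 0
First zero at k = 2


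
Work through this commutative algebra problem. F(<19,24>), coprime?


gcd(19,24)=1 => F=ab-a-b=19*24-19-24=456-43=413


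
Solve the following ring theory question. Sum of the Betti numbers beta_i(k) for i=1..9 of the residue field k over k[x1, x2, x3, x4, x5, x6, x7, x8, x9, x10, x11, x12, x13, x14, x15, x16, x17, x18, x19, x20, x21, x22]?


Koszul resolution: beta_i(k)=C(n,i), n=22
C(22,1)=22, C(22,2)=231, C(22,3)=1540, C(22,4)=7315, C(22,5)=26334, C(22,6)=74613, C(22,7)=170544, C(22,8)=319770, C(22,9)=497420
Sum=1097789


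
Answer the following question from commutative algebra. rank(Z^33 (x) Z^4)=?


rank(M(x)N) = rank(M)*rank(N)
33*4 = 132


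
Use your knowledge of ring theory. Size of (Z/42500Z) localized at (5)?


5-primary part: 42500=5^4*68
Size=5^4=625


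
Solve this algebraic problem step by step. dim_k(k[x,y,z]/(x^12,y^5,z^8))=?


Basis: x^iy^jz^k, i<12,j<5,k<8
12*5*8=480


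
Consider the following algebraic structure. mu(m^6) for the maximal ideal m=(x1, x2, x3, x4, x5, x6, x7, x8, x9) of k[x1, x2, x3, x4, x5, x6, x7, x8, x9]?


Graded Nakayama: mu(m^d) = dim_k (m^d/m^(d+1)) = #degree-6 monomials in 9 vars
C(n+d-1,d)=C(14,6)=3003


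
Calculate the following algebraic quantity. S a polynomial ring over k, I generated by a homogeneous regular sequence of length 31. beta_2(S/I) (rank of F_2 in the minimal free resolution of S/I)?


Regular sequence => Koszul complex is the minimal free resolution.
Syz_1 minimally generated by Koszul relations f_i*e_j - f_j*e_i (i<j): mu(Syz_1) = beta_2 = C(m,2) = m(m-1)/2
m=31
31*30/2 = 465


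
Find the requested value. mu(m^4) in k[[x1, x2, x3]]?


C(n+d-1,d)=C(6,4)=15


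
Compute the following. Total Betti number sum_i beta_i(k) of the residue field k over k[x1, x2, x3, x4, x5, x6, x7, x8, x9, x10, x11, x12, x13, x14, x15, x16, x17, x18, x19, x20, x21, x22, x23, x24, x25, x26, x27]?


Koszul resolution: beta_i(k)=C(n,i), n=27
sum_i C(27,i) = 2^27 = 134217728


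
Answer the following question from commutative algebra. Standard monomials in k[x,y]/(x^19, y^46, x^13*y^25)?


k[x,y]/I, I = (x^19, y^46, x^13*y^25)
Rect: 19x46=874. Corner: (19-13)x(46-25)=126.
dim = 874-126 = 748


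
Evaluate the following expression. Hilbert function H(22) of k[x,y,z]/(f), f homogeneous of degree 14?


C(24,2)-C(10,2)=276-45=231


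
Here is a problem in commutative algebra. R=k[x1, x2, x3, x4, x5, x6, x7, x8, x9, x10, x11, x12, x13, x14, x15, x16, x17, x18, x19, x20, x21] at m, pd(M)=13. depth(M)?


pd+depth=depth(R)=21
depth=21-13=8


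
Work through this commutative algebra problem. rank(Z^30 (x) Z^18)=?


rank(M(x)N) = rank(M)*rank(N)
30*18 = 540


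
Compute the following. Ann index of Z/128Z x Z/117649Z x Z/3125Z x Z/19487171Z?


Exponent = lcm of the cyclic orders; pairwise coprime => product.
2^7*7^6*5^5*11^7=128*117649*3125*19487171=917058472391600000


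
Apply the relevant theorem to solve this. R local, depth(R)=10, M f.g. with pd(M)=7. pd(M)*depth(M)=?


pd+depth=10
depth=10-7=3
pd*depth=7*3=21


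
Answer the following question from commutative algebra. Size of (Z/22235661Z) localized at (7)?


7-primary part: 22235661=7^7*27
Size=7^7=823543


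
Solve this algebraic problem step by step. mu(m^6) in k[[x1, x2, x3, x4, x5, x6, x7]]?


C(n+d-1,d)=C(12,6)=924


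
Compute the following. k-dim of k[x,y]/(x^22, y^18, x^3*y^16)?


k[x,y]/I, I = (x^22, y^18, x^3*y^16)
Rect: 22x18=396. Corner: (22-3)x(18-16)=38.
dim = 396-38 = 358


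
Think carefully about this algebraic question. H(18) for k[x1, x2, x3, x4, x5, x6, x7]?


C(d+n-1,n-1)=C(24,6)=134596


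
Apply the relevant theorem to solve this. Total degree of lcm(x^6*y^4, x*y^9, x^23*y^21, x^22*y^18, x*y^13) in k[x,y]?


lcm = componentwise max:
x: max(6,1,23,22,1)=23
y: max(4,9,21,18,13)=21
Total=23+21=44
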